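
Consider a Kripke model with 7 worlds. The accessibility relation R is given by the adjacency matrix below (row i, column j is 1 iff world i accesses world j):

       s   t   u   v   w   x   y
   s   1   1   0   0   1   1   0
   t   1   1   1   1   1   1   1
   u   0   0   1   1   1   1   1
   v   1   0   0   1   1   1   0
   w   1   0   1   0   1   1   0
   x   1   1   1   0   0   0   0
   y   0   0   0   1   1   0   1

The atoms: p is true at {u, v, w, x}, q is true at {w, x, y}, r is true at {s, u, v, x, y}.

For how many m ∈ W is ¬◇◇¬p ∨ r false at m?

s: ¬◇◇¬p is F, r is T. ✓
t: ¬◇◇¬p is F, r is F. ✗
u: ¬◇◇¬p is F, r is T. ✓
v: ¬◇◇¬p is F, r is T. ✓
w: ¬◇◇¬p is F, r is F. ✗
x: ¬◇◇¬p is F, r is T. ✓
y: ¬◇◇¬p is F, r is T. ✓
Satisfying worlds: {s, u, v, x, y}.
So ¬◇◇¬p ∨ r fails at the other 2 worlds.

2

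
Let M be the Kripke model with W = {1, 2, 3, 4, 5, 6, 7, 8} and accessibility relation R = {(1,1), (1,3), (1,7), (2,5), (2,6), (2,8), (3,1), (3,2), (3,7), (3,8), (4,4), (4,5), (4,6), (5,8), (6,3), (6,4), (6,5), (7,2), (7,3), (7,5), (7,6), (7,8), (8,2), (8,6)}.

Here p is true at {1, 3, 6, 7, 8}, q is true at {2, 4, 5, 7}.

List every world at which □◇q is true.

1: successors {1, 3, 7}; ◇q there: 1:T, 3:T, 7:T. ✓
2: successors {5, 6, 8}; ◇q there: 5:F, 6:T, 8:T. ✗
3: successors {1, 2, 7, 8}; ◇q there: 1:T, 2:T, 7:T, 8:T. ✓
4: successors {4, 5, 6}; ◇q there: 4:T, 5:F, 6:T. ✗
5: successors {8}; ◇q there: 8:T. ✓
6: successors {3, 4, 5}; ◇q there: 3:T, 4:T, 5:F. ✗
7: successors {2, 3, 5, 6, 8}; ◇q there: 2:T, 3:T, 5:F, 6:T, 8:T. ✗
8: successors {2, 6}; ◇q there: 2:T, 6:T. ✓

{1, 3, 5, 8}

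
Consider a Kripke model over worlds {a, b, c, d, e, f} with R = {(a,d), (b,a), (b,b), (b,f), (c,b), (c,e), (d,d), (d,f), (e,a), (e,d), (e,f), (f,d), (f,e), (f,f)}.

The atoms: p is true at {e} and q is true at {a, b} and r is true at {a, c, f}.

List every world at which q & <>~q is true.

{a, b}

a: q is T, <>~q is T. ✓
b: q is T, <>~q is T. ✓
c: q is F, <>~q is T. ✗
d: q is F, <>~q is T. ✗
e: q is F, <>~q is T. ✗
f: q is F, <>~q is T. ✗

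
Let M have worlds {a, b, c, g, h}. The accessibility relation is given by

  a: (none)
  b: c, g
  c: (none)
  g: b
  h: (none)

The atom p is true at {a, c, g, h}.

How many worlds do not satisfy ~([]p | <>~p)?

a: []p | <>~p is T. ✗
b: []p | <>~p is T. ✗
c: []p | <>~p is T. ✗
g: []p | <>~p is T. ✗
h: []p | <>~p is T. ✗
Satisfying worlds: ∅.
So ~([]p | <>~p) fails at the other 5 worlds.

5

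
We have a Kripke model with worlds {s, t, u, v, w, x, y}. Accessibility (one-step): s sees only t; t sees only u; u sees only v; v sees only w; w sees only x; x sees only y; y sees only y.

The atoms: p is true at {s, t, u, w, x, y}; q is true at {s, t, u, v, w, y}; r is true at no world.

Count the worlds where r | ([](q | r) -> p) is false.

1

s: r is F, [](q | r) -> p is T. ✓
t: r is F, [](q | r) -> p is T. ✓
u: r is F, [](q | r) -> p is T. ✓
v: r is F, [](q | r) -> p is F. ✗
w: r is F, [](q | r) -> p is T. ✓
x: r is F, [](q | r) -> p is T. ✓
y: r is F, [](q | r) -> p is T. ✓
Satisfying worlds: {s, t, u, w, x, y}.
So r | ([](q | r) -> p) fails at the other 1 world.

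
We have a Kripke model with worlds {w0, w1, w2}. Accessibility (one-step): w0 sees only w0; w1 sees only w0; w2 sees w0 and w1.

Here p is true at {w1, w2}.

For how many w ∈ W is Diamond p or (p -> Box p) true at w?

2

w0: Diamond p is F, p -> Box p is T. ✓
w1: Diamond p is F, p -> Box p is F. ✗
w2: Diamond p is T, p -> Box p is F. ✓
Satisfying worlds: {w0, w2}.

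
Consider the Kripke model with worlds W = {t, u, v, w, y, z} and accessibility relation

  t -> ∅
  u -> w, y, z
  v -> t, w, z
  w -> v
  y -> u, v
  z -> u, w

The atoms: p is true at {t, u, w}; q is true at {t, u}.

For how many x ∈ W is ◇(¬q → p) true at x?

t: no successors, so ◇(¬q → p) fails. ✗
u: successors {w, y, z}; ¬q → p there: w:T, y:F, z:F. ✓
v: successors {t, w, z}; ¬q → p there: t:T, w:T, z:F. ✓
w: successors {v}; ¬q → p there: v:F. ✗
y: successors {u, v}; ¬q → p there: u:T, v:F. ✓
z: successors {u, w}; ¬q → p there: u:T, w:T. ✓
Satisfying worlds: {u, v, y, z}.

4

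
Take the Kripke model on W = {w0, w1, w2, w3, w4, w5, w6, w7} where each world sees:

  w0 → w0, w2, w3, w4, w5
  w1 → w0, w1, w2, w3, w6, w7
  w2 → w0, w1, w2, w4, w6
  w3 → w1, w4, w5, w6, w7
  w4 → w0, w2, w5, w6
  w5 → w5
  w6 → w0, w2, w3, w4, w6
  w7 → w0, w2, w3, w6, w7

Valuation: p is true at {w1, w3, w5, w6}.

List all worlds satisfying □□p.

{w5}

w0: successors {w0, w2, w3, w4, w5}; □p there: w0:F, w2:F, w3:F, w4:F, w5:T. ✗
w1: successors {w0, w1, w2, w3, w6, w7}; □p there: w0:F, w1:F, w2:F, w3:F, w6:F, w7:F. ✗
w2: successors {w0, w1, w2, w4, w6}; □p there: w0:F, w1:F, w2:F, w4:F, w6:F. ✗
w3: successors {w1, w4, w5, w6, w7}; □p there: w1:F, w4:F, w5:T, w6:F, w7:F. ✗
w4: successors {w0, w2, w5, w6}; □p there: w0:F, w2:F, w5:T, w6:F. ✗
w5: successors {w5}; □p there: w5:T. ✓
w6: successors {w0, w2, w3, w4, w6}; □p there: w0:F, w2:F, w3:F, w4:F, w6:F. ✗
w7: successors {w0, w2, w3, w6, w7}; □p there: w0:F, w2:F, w3:F, w6:F, w7:F. ✗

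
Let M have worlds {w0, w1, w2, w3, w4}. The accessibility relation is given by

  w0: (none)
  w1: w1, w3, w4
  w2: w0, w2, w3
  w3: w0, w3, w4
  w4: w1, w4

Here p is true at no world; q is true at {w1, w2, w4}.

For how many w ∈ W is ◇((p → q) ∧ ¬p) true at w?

w0: no successors, so ◇((p → q) ∧ ¬p) fails. ✗
w1: successors {w1, w3, w4}; (p → q) ∧ ¬p there: w1:T, w3:T, w4:T. ✓
w2: successors {w0, w2, w3}; (p → q) ∧ ¬p there: w0:T, w2:T, w3:T. ✓
w3: successors {w0, w3, w4}; (p → q) ∧ ¬p there: w0:T, w3:T, w4:T. ✓
w4: successors {w1, w4}; (p → q) ∧ ¬p there: w1:T, w4:T. ✓
Satisfying worlds: {w1, w2, w3, w4}.

4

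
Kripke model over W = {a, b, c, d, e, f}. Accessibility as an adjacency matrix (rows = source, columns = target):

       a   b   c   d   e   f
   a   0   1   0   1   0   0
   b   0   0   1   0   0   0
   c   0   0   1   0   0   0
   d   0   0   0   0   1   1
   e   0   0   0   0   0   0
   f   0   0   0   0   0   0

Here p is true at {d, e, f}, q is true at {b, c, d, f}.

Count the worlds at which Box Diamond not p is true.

4

a: successors {b, d}; Diamond not p there: b:T, d:F. ✗
b: successors {c}; Diamond not p there: c:T. ✓
c: successors {c}; Diamond not p there: c:T. ✓
d: successors {e, f}; Diamond not p there: e:F, f:F. ✗
e: no successors, so Box Diamond not p holds vacuously. ✓
f: no successors, so Box Diamond not p holds vacuously. ✓
Satisfying worlds: {b, c, e, f}.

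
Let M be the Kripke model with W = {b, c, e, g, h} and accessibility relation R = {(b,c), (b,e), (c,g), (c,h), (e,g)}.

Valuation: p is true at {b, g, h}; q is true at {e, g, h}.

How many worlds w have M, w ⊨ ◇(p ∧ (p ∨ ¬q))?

b: successors {c, e}; p ∧ (p ∨ ¬q) there: c:F, e:F. ✗
c: successors {g, h}; p ∧ (p ∨ ¬q) there: g:T, h:T. ✓
e: successors {g}; p ∧ (p ∨ ¬q) there: g:T. ✓
g: no successors, so ◇(p ∧ (p ∨ ¬q)) fails. ✗
h: no successors, so ◇(p ∧ (p ∨ ¬q)) fails. ✗
Satisfying worlds: {c, e}.

2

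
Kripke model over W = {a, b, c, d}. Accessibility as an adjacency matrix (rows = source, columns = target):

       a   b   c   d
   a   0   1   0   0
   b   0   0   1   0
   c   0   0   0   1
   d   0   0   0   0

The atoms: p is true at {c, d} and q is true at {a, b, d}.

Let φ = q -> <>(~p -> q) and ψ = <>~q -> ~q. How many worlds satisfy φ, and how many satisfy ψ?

3 and 3

For q -> <>(~p -> q):
a: q is T, <>(~p -> q) is T. ✓
b: q is T, <>(~p -> q) is T. ✓
c: q is F, <>(~p -> q) is T. ✓
d: q is T, <>(~p -> q) is F. ✗
— 3 worlds.
For <>~q -> ~q:
a: <>~q is F, ~q is F. ✓
b: <>~q is T, ~q is F. ✗
c: <>~q is F, ~q is T. ✓
d: <>~q is F, ~q is F. ✓
— 3 worlds.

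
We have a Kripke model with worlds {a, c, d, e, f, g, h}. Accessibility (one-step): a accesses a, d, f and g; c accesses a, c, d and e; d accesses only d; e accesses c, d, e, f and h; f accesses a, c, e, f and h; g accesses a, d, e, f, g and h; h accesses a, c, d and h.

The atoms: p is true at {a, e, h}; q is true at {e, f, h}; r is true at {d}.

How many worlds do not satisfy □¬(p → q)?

a: successors {a, d, f, g}; ¬(p → q) there: a:T, d:F, f:F, g:F. ✗
c: successors {a, c, d, e}; ¬(p → q) there: a:T, c:F, d:F, e:F. ✗
d: successors {d}; ¬(p → q) there: d:F. ✗
e: successors {c, d, e, f, h}; ¬(p → q) there: c:F, d:F, e:F, f:F, h:F. ✗
f: successors {a, c, e, f, h}; ¬(p → q) there: a:T, c:F, e:F, f:F, h:F. ✗
g: successors {a, d, e, f, g, h}; ¬(p → q) there: a:T, d:F, e:F, f:F, g:F, h:F. ✗
h: successors {a, c, d, h}; ¬(p → q) there: a:T, c:F, d:F, h:F. ✗
Satisfying worlds: ∅.
So □¬(p → q) fails at the other 7 worlds.

7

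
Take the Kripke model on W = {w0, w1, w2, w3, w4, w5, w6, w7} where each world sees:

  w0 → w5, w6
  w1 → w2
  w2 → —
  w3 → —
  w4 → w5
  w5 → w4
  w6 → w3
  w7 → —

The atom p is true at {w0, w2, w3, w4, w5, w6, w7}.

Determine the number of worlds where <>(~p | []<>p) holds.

w0: successors {w5, w6}; ~p | []<>p there: w5:T, w6:F. ✓
w1: successors {w2}; ~p | []<>p there: w2:T. ✓
w2: no successors, so <>(~p | []<>p) fails. ✗
w3: no successors, so <>(~p | []<>p) fails. ✗
w4: successors {w5}; ~p | []<>p there: w5:T. ✓
w5: successors {w4}; ~p | []<>p there: w4:T. ✓
w6: successors {w3}; ~p | []<>p there: w3:T. ✓
w7: no successors, so <>(~p | []<>p) fails. ✗
Satisfying worlds: {w0, w1, w4, w5, w6}.

5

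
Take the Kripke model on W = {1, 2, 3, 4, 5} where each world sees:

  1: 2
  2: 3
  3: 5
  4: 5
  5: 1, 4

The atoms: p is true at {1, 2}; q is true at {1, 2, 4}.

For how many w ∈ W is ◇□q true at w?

1: successors {2}; □q there: 2:F. ✗
2: successors {3}; □q there: 3:F. ✗
3: successors {5}; □q there: 5:T. ✓
4: successors {5}; □q there: 5:T. ✓
5: successors {1, 4}; □q there: 1:T, 4:F. ✓
Satisfying worlds: {3, 4, 5}.

3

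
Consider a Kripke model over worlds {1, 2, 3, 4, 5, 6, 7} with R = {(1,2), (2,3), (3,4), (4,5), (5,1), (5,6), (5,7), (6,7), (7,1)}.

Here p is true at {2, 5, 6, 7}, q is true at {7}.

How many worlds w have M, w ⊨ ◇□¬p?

4

1: successors {2}; □¬p there: 2:T. ✓
2: successors {3}; □¬p there: 3:T. ✓
3: successors {4}; □¬p there: 4:F. ✗
4: successors {5}; □¬p there: 5:F. ✗
5: successors {1, 6, 7}; □¬p there: 1:F, 6:F, 7:T. ✓
6: successors {7}; □¬p there: 7:T. ✓
7: successors {1}; □¬p there: 1:F. ✗
Satisfying worlds: {1, 2, 5, 6}.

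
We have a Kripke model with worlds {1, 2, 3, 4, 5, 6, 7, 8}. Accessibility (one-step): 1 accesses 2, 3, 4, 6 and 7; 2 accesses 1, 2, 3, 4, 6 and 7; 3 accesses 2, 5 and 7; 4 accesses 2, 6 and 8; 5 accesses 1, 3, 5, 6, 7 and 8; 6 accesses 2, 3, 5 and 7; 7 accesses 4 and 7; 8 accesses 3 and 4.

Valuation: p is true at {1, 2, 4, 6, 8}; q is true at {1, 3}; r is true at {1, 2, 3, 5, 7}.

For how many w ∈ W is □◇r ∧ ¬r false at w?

5

1: □◇r is T, ¬r is F. ✗
2: □◇r is T, ¬r is F. ✗
3: □◇r is T, ¬r is F. ✗
4: □◇r is T, ¬r is T. ✓
5: □◇r is T, ¬r is F. ✗
6: □◇r is T, ¬r is T. ✓
7: □◇r is T, ¬r is F. ✗
8: □◇r is T, ¬r is T. ✓
Satisfying worlds: {4, 6, 8}.
So □◇r ∧ ¬r fails at the other 5 worlds.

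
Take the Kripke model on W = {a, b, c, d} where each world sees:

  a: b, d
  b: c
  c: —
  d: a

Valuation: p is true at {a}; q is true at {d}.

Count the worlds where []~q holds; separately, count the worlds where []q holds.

For []~q:
a: successors {b, d}; ~q there: b:T, d:F. ✗
b: successors {c}; ~q there: c:T. ✓
c: no successors, so []~q holds vacuously. ✓
d: successors {a}; ~q there: a:T. ✓
— 3 worlds.
For []q:
a: successors {b, d}; q there: b:F, d:T. ✗
b: successors {c}; q there: c:F. ✗
c: no successors, so []q holds vacuously. ✓
d: successors {a}; q there: a:F. ✗
— 1 world.

3 and 1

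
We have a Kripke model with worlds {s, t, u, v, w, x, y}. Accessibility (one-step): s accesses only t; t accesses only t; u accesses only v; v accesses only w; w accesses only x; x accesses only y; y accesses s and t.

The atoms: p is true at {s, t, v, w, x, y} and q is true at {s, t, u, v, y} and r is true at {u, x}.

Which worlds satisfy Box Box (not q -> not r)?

{s, t, u, w, x, y}

s: successors {t}; Box (not q -> not r) there: t:T. ✓
t: successors {t}; Box (not q -> not r) there: t:T. ✓
u: successors {v}; Box (not q -> not r) there: v:T. ✓
v: successors {w}; Box (not q -> not r) there: w:F. ✗
w: successors {x}; Box (not q -> not r) there: x:T. ✓
x: successors {y}; Box (not q -> not r) there: y:T. ✓
y: successors {s, t}; Box (not q -> not r) there: s:T, t:T. ✓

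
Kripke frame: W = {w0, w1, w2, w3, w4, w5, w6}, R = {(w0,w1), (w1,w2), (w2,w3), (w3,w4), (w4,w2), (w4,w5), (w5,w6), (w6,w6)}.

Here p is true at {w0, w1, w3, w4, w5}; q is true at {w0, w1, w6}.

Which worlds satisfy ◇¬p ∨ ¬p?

{w1, w2, w4, w5, w6}

w0: ◇¬p is F, ¬p is F. ✗
w1: ◇¬p is T, ¬p is F. ✓
w2: ◇¬p is F, ¬p is T. ✓
w3: ◇¬p is F, ¬p is F. ✗
w4: ◇¬p is T, ¬p is F. ✓
w5: ◇¬p is T, ¬p is F. ✓
w6: ◇¬p is T, ¬p is T. ✓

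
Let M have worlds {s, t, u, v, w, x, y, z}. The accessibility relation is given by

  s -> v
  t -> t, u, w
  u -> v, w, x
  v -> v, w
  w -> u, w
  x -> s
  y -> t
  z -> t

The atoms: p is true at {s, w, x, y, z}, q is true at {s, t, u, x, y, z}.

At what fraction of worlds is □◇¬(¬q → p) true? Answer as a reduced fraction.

1/4

s: successors {v}; ◇¬(¬q → p) there: v:T. ✓
t: successors {t, u, w}; ◇¬(¬q → p) there: t:F, u:T, w:F. ✗
u: successors {v, w, x}; ◇¬(¬q → p) there: v:T, w:F, x:F. ✗
v: successors {v, w}; ◇¬(¬q → p) there: v:T, w:F. ✗
w: successors {u, w}; ◇¬(¬q → p) there: u:T, w:F. ✗
x: successors {s}; ◇¬(¬q → p) there: s:T. ✓
y: successors {t}; ◇¬(¬q → p) there: t:F. ✗
z: successors {t}; ◇¬(¬q → p) there: t:F. ✗
That's 2 of 8 worlds, so 2/8 = 1/4.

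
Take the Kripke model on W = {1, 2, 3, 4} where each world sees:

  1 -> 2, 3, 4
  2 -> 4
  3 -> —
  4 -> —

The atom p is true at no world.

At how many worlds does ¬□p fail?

1: □p is F. ✓
2: □p is F. ✓
3: □p is T. ✗
4: □p is T. ✗
Satisfying worlds: {1, 2}.
So ¬□p fails at the other 2 worlds.

2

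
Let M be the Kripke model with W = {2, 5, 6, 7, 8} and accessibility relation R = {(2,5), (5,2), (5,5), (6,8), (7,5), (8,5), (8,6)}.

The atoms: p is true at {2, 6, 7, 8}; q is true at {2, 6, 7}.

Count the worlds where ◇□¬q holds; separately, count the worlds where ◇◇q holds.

For ◇□¬q:
2: successors {5}; □¬q there: 5:F. ✗
5: successors {2, 5}; □¬q there: 2:T, 5:F. ✓
6: successors {8}; □¬q there: 8:F. ✗
7: successors {5}; □¬q there: 5:F. ✗
8: successors {5, 6}; □¬q there: 5:F, 6:T. ✓
— 2 worlds.
For ◇◇q:
2: successors {5}; ◇q there: 5:T. ✓
5: successors {2, 5}; ◇q there: 2:F, 5:T. ✓
6: successors {8}; ◇q there: 8:T. ✓
7: successors {5}; ◇q there: 5:T. ✓
8: successors {5, 6}; ◇q there: 5:T, 6:F. ✓
— 5 worlds.

2 and 5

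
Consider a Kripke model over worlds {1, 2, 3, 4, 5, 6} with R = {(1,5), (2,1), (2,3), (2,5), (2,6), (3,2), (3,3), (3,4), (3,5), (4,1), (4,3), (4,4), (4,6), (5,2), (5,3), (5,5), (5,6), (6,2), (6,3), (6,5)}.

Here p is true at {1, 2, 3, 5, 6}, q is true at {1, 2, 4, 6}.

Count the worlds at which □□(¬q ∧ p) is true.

1: successors {5}; □(¬q ∧ p) there: 5:F. ✗
2: successors {1, 3, 5, 6}; □(¬q ∧ p) there: 1:T, 3:F, 5:F, 6:F. ✗
3: successors {2, 3, 4, 5}; □(¬q ∧ p) there: 2:F, 3:F, 4:F, 5:F. ✗
4: successors {1, 3, 4, 6}; □(¬q ∧ p) there: 1:T, 3:F, 4:F, 6:F. ✗
5: successors {2, 3, 5, 6}; □(¬q ∧ p) there: 2:F, 3:F, 5:F, 6:F. ✗
6: successors {2, 3, 5}; □(¬q ∧ p) there: 2:F, 3:F, 5:F. ✗
Satisfying worlds: ∅.

0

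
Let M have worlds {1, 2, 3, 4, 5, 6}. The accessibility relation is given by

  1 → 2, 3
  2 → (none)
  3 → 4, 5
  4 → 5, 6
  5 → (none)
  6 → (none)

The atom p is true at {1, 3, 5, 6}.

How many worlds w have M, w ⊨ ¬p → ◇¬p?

4

1: ¬p is F, ◇¬p is T. ✓
2: ¬p is T, ◇¬p is F. ✗
3: ¬p is F, ◇¬p is T. ✓
4: ¬p is T, ◇¬p is F. ✗
5: ¬p is F, ◇¬p is F. ✓
6: ¬p is F, ◇¬p is F. ✓
Satisfying worlds: {1, 3, 5, 6}.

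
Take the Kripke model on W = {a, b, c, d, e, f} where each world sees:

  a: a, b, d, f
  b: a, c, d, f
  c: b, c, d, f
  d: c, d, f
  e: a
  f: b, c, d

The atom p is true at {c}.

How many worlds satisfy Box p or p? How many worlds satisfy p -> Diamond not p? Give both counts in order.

1 and 6

For Box p or p:
a: Box p is F, p is F. ✗
b: Box p is F, p is F. ✗
c: Box p is F, p is T. ✓
d: Box p is F, p is F. ✗
e: Box p is F, p is F. ✗
f: Box p is F, p is F. ✗
— 1 world.
For p -> Diamond not p:
a: p is F, Diamond not p is T. ✓
b: p is F, Diamond not p is T. ✓
c: p is T, Diamond not p is T. ✓
d: p is F, Diamond not p is T. ✓
e: p is F, Diamond not p is T. ✓
f: p is F, Diamond not p is T. ✓
— 6 worlds.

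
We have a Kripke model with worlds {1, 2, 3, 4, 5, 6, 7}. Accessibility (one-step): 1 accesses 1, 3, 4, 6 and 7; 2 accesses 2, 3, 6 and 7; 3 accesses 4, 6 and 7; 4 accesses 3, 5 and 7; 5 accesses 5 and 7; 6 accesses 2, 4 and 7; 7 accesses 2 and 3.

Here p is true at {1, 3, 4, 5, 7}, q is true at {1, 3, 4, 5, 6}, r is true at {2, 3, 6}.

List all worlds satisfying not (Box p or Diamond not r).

1: Box p or Diamond not r is T. ✗
2: Box p or Diamond not r is T. ✗
3: Box p or Diamond not r is T. ✗
4: Box p or Diamond not r is T. ✗
5: Box p or Diamond not r is T. ✗
6: Box p or Diamond not r is T. ✗
7: Box p or Diamond not r is F. ✓

{7}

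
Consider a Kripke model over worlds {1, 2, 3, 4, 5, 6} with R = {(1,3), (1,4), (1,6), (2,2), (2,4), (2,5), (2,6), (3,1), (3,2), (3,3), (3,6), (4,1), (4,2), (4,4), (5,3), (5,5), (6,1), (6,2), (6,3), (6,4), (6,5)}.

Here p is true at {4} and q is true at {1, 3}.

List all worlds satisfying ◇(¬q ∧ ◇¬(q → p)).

1: successors {3, 4, 6}; ¬q ∧ ◇¬(q → p) there: 3:F, 4:T, 6:T. ✓
2: successors {2, 4, 5, 6}; ¬q ∧ ◇¬(q → p) there: 2:F, 4:T, 5:T, 6:T. ✓
3: successors {1, 2, 3, 6}; ¬q ∧ ◇¬(q → p) there: 1:F, 2:F, 3:F, 6:T. ✓
4: successors {1, 2, 4}; ¬q ∧ ◇¬(q → p) there: 1:F, 2:F, 4:T. ✓
5: successors {3, 5}; ¬q ∧ ◇¬(q → p) there: 3:F, 5:T. ✓
6: successors {1, 2, 3, 4, 5}; ¬q ∧ ◇¬(q → p) there: 1:F, 2:F, 3:F, 4:T, 5:T. ✓

{1, 2, 3, 4, 5, 6}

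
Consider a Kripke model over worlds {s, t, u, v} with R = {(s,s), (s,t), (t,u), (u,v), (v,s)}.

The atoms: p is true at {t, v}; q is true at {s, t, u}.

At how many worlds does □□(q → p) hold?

1

s: successors {s, t}; □(q → p) there: s:F, t:F. ✗
t: successors {u}; □(q → p) there: u:T. ✓
u: successors {v}; □(q → p) there: v:F. ✗
v: successors {s}; □(q → p) there: s:F. ✗
Satisfying worlds: {t}.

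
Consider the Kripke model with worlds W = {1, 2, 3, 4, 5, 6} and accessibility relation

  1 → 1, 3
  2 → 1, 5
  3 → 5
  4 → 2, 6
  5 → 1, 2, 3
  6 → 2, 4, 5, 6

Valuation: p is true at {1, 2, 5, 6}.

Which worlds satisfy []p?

1: successors {1, 3}; p there: 1:T, 3:F. ✗
2: successors {1, 5}; p there: 1:T, 5:T. ✓
3: successors {5}; p there: 5:T. ✓
4: successors {2, 6}; p there: 2:T, 6:T. ✓
5: successors {1, 2, 3}; p there: 1:T, 2:T, 3:F. ✗
6: successors {2, 4, 5, 6}; p there: 2:T, 4:F, 5:T, 6:T. ✗

{2, 3, 4}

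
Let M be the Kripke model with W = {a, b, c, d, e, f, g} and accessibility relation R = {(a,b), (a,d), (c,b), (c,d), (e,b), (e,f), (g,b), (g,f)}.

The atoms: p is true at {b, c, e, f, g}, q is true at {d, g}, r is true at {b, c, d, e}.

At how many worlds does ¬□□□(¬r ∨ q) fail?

a: □□□(¬r ∨ q) is T. ✗
b: □□□(¬r ∨ q) is T. ✗
c: □□□(¬r ∨ q) is T. ✗
d: □□□(¬r ∨ q) is T. ✗
e: □□□(¬r ∨ q) is T. ✗
f: □□□(¬r ∨ q) is T. ✗
g: □□□(¬r ∨ q) is T. ✗
Satisfying worlds: ∅.
So ¬□□□(¬r ∨ q) fails at the other 7 worlds.

7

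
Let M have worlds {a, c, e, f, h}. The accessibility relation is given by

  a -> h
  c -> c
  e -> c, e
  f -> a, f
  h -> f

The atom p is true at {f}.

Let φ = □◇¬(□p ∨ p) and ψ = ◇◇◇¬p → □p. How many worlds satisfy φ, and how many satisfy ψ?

3 and 1

For □◇¬(□p ∨ p):
a: successors {h}; ◇¬(□p ∨ p) there: h:F. ✗
c: successors {c}; ◇¬(□p ∨ p) there: c:T. ✓
e: successors {c, e}; ◇¬(□p ∨ p) there: c:T, e:T. ✓
f: successors {a, f}; ◇¬(□p ∨ p) there: a:F, f:T. ✗
h: successors {f}; ◇¬(□p ∨ p) there: f:T. ✓
— 3 worlds.
For ◇◇◇¬p → □p:
a: ◇◇◇¬p is T, □p is F. ✗
c: ◇◇◇¬p is T, □p is F. ✗
e: ◇◇◇¬p is T, □p is F. ✗
f: ◇◇◇¬p is T, □p is F. ✗
h: ◇◇◇¬p is T, □p is T. ✓
— 1 world.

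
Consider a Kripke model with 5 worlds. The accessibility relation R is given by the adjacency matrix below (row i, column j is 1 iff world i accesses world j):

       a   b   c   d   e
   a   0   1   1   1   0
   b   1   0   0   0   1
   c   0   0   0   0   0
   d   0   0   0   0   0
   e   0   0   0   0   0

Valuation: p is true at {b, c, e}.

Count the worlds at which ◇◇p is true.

a: successors {b, c, d}; ◇p there: b:T, c:F, d:F. ✓
b: successors {a, e}; ◇p there: a:T, e:F. ✓
c: no successors, so ◇◇p fails. ✗
d: no successors, so ◇◇p fails. ✗
e: no successors, so ◇◇p fails. ✗
Satisfying worlds: {a, b}.

2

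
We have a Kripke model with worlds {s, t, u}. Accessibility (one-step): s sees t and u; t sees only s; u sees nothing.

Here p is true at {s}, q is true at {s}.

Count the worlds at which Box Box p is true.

2

s: successors {t, u}; Box p there: t:T, u:T. ✓
t: successors {s}; Box p there: s:F. ✗
u: no successors, so Box Box p holds vacuously. ✓
Satisfying worlds: {s, u}.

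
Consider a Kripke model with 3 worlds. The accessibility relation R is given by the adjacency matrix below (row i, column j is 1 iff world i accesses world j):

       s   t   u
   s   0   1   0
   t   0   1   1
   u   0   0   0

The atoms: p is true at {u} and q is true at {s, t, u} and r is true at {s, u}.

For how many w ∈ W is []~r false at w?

s: successors {t}; ~r there: t:T. ✓
t: successors {t, u}; ~r there: t:T, u:F. ✗
u: no successors, so []~r holds vacuously. ✓
Satisfying worlds: {s, u}.
So []~r fails at the other 1 world.

1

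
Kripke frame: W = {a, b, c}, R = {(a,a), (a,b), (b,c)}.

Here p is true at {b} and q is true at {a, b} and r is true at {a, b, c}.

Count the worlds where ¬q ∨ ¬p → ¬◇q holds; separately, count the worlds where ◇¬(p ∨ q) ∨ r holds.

For ¬q ∨ ¬p → ¬◇q:
a: ¬q ∨ ¬p is T, ¬◇q is F. ✗
b: ¬q ∨ ¬p is F, ¬◇q is T. ✓
c: ¬q ∨ ¬p is T, ¬◇q is T. ✓
— 2 worlds.
For ◇¬(p ∨ q) ∨ r:
a: ◇¬(p ∨ q) is F, r is T. ✓
b: ◇¬(p ∨ q) is T, r is T. ✓
c: ◇¬(p ∨ q) is F, r is T. ✓
— 3 worlds.

2 and 3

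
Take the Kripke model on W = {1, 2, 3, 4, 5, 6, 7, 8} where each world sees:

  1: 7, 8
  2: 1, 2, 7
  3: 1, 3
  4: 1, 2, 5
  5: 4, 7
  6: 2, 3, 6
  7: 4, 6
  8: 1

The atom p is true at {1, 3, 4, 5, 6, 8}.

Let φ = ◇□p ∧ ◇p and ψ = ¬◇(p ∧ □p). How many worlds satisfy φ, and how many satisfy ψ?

For ◇□p ∧ ◇p:
1: ◇□p is T, ◇p is T. ✓
2: ◇□p is T, ◇p is T. ✓
3: ◇□p is T, ◇p is T. ✓
4: ◇□p is F, ◇p is T. ✗
5: ◇□p is T, ◇p is T. ✓
6: ◇□p is T, ◇p is T. ✓
7: ◇□p is F, ◇p is T. ✗
8: ◇□p is F, ◇p is T. ✗
— 5 worlds.
For ¬◇(p ∧ □p):
1: ◇(p ∧ □p) is T. ✗
2: ◇(p ∧ □p) is F. ✓
3: ◇(p ∧ □p) is T. ✗
4: ◇(p ∧ □p) is F. ✓
5: ◇(p ∧ □p) is F. ✓
6: ◇(p ∧ □p) is T. ✗
7: ◇(p ∧ □p) is F. ✓
8: ◇(p ∧ □p) is F. ✓
— 5 worlds.

5 and 5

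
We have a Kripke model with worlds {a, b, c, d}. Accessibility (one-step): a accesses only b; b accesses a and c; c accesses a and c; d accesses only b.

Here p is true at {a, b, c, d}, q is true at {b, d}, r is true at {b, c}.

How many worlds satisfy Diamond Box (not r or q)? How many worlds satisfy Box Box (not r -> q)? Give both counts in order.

For Diamond Box (not r or q):
a: successors {b}; Box (not r or q) there: b:F. ✗
b: successors {a, c}; Box (not r or q) there: a:T, c:F. ✓
c: successors {a, c}; Box (not r or q) there: a:T, c:F. ✓
d: successors {b}; Box (not r or q) there: b:F. ✗
— 2 worlds.
For Box Box (not r -> q):
a: successors {b}; Box (not r -> q) there: b:F. ✗
b: successors {a, c}; Box (not r -> q) there: a:T, c:F. ✗
c: successors {a, c}; Box (not r -> q) there: a:T, c:F. ✗
d: successors {b}; Box (not r -> q) there: b:F. ✗
— 0 worlds.

2 and 0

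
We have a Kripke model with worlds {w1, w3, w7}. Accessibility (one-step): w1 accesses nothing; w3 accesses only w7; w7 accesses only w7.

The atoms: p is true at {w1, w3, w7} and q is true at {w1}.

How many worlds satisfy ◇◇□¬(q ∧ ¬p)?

2

w1: no successors, so ◇◇□¬(q ∧ ¬p) fails. ✗
w3: successors {w7}; ◇□¬(q ∧ ¬p) there: w7:T. ✓
w7: successors {w7}; ◇□¬(q ∧ ¬p) there: w7:T. ✓
Satisfying worlds: {w3, w7}.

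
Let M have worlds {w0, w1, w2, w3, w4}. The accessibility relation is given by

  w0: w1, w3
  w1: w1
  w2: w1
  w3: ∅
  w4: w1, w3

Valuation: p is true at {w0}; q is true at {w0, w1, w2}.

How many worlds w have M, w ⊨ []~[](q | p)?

w0: successors {w1, w3}; ~[](q | p) there: w1:F, w3:F. ✗
w1: successors {w1}; ~[](q | p) there: w1:F. ✗
w2: successors {w1}; ~[](q | p) there: w1:F. ✗
w3: no successors, so []~[](q | p) holds vacuously. ✓
w4: successors {w1, w3}; ~[](q | p) there: w1:F, w3:F. ✗
Satisfying worlds: {w3}.

1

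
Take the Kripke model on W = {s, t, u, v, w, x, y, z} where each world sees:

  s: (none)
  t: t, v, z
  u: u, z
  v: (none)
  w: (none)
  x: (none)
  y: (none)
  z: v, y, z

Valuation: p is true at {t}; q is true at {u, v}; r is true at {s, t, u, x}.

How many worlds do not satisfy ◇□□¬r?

s: no successors, so ◇□□¬r fails. ✗
t: successors {t, v, z}; □□¬r there: t:F, v:T, z:T. ✓
u: successors {u, z}; □□¬r there: u:F, z:T. ✓
v: no successors, so ◇□□¬r fails. ✗
w: no successors, so ◇□□¬r fails. ✗
x: no successors, so ◇□□¬r fails. ✗
y: no successors, so ◇□□¬r fails. ✗
z: successors {v, y, z}; □□¬r there: v:T, y:T, z:T. ✓
Satisfying worlds: {t, u, z}.
So ◇□□¬r fails at the other 5 worlds.

5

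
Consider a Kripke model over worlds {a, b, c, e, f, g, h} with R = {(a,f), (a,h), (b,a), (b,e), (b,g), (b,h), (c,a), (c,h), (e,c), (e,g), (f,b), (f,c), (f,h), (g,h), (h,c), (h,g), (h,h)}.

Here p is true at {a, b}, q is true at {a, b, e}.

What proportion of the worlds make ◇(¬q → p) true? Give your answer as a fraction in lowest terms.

a: successors {f, h}; ¬q → p there: f:F, h:F. ✗
b: successors {a, e, g, h}; ¬q → p there: a:T, e:T, g:F, h:F. ✓
c: successors {a, h}; ¬q → p there: a:T, h:F. ✓
e: successors {c, g}; ¬q → p there: c:F, g:F. ✗
f: successors {b, c, h}; ¬q → p there: b:T, c:F, h:F. ✓
g: successors {h}; ¬q → p there: h:F. ✗
h: successors {c, g, h}; ¬q → p there: c:F, g:F, h:F. ✗
That's 3 of 7 worlds, so 3/7.

3/7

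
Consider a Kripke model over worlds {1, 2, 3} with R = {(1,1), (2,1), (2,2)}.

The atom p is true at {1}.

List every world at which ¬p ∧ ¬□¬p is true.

{2}

1: ¬p is F, ¬□¬p is T. ✗
2: ¬p is T, ¬□¬p is T. ✓
3: ¬p is T, ¬□¬p is F. ✗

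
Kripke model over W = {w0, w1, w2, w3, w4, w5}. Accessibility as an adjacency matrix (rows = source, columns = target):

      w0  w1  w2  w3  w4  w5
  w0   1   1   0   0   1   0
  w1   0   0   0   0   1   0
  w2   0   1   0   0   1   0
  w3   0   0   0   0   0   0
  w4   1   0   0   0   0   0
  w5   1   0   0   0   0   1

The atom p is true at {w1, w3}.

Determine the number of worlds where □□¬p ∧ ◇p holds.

w0: □□¬p is F, ◇p is T. ✗
w1: □□¬p is T, ◇p is F. ✗
w2: □□¬p is T, ◇p is T. ✓
w3: □□¬p is T, ◇p is F. ✗
w4: □□¬p is F, ◇p is F. ✗
w5: □□¬p is F, ◇p is F. ✗
Satisfying worlds: {w2}.

1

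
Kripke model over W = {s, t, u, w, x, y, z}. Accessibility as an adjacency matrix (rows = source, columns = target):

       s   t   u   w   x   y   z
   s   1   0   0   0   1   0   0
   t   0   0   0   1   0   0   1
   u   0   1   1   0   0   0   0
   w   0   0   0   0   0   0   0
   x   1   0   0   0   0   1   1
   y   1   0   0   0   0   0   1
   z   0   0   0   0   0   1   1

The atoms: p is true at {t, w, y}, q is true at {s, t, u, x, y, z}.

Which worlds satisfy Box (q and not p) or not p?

s: Box (q and not p) is T, not p is T. ✓
t: Box (q and not p) is F, not p is F. ✗
u: Box (q and not p) is F, not p is T. ✓
w: Box (q and not p) is T, not p is F. ✓
x: Box (q and not p) is F, not p is T. ✓
y: Box (q and not p) is T, not p is F. ✓
z: Box (q and not p) is F, not p is T. ✓

{s, u, w, x, y, z}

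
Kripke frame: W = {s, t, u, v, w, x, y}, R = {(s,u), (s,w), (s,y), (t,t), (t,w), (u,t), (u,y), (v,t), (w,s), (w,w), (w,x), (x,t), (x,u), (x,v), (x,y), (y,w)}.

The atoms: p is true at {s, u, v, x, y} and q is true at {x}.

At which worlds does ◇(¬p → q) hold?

{s, u, w, x}

s: successors {u, w, y}; ¬p → q there: u:T, w:F, y:T. ✓
t: successors {t, w}; ¬p → q there: t:F, w:F. ✗
u: successors {t, y}; ¬p → q there: t:F, y:T. ✓
v: successors {t}; ¬p → q there: t:F. ✗
w: successors {s, w, x}; ¬p → q there: s:T, w:F, x:T. ✓
x: successors {t, u, v, y}; ¬p → q there: t:F, u:T, v:T, y:T. ✓
y: successors {w}; ¬p → q there: w:F. ✗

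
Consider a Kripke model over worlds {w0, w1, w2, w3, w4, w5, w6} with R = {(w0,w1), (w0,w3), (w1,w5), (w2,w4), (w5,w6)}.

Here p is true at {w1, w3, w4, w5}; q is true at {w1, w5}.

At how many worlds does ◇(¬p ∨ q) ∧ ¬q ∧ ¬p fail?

6

w0: ◇(¬p ∨ q) is T, ¬q ∧ ¬p is T. ✓
w1: ◇(¬p ∨ q) is T, ¬q ∧ ¬p is F. ✗
w2: ◇(¬p ∨ q) is F, ¬q ∧ ¬p is T. ✗
w3: ◇(¬p ∨ q) is F, ¬q ∧ ¬p is F. ✗
w4: ◇(¬p ∨ q) is F, ¬q ∧ ¬p is F. ✗
w5: ◇(¬p ∨ q) is T, ¬q ∧ ¬p is F. ✗
w6: ◇(¬p ∨ q) is F, ¬q ∧ ¬p is T. ✗
Satisfying worlds: {w0}.
So ◇(¬p ∨ q) ∧ ¬q ∧ ¬p fails at the other 6 worlds.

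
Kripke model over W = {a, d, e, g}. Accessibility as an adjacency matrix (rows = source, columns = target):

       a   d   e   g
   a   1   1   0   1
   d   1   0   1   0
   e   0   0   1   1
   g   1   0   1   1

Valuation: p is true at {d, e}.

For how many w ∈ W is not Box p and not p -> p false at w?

2

a: not Box p and not p is T, p is F. ✗
d: not Box p and not p is F, p is T. ✓
e: not Box p and not p is F, p is T. ✓
g: not Box p and not p is T, p is F. ✗
Satisfying worlds: {d, e}.
So not Box p and not p -> p fails at the other 2 worlds.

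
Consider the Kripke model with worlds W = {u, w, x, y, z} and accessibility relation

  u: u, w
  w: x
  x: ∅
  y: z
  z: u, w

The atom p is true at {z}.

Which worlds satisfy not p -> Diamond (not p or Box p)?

{u, w, z}

u: not p is T, Diamond (not p or Box p) is T. ✓
w: not p is T, Diamond (not p or Box p) is T. ✓
x: not p is T, Diamond (not p or Box p) is F. ✗
y: not p is T, Diamond (not p or Box p) is F. ✗
z: not p is F, Diamond (not p or Box p) is T. ✓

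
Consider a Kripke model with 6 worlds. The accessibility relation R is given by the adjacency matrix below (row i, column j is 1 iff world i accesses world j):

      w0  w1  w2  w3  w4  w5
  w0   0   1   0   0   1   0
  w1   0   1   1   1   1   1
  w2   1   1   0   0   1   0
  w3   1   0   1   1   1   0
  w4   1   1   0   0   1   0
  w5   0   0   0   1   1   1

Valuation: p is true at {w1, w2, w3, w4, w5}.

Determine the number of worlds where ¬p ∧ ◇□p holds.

w0: ¬p is T, ◇□p is T. ✓
w1: ¬p is F, ◇□p is T. ✗
w2: ¬p is F, ◇□p is T. ✗
w3: ¬p is F, ◇□p is T. ✗
w4: ¬p is F, ◇□p is T. ✗
w5: ¬p is F, ◇□p is T. ✗
Satisfying worlds: {w0}.

1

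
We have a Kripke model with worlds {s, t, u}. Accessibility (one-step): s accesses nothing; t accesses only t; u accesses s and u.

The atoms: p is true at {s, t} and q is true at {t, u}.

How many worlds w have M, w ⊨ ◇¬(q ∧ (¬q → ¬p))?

s: no successors, so ◇¬(q ∧ (¬q → ¬p)) fails. ✗
t: successors {t}; ¬(q ∧ (¬q → ¬p)) there: t:F. ✗
u: successors {s, u}; ¬(q ∧ (¬q → ¬p)) there: s:T, u:F. ✓
Satisfying worlds: {u}.

1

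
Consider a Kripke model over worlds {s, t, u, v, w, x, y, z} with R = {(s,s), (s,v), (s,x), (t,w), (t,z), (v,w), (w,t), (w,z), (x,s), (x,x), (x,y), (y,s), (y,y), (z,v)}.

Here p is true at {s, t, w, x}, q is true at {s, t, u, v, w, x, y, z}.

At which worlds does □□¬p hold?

{u}

s: successors {s, v, x}; □¬p there: s:F, v:F, x:F. ✗
t: successors {w, z}; □¬p there: w:F, z:T. ✗
u: no successors, so □□¬p holds vacuously. ✓
v: successors {w}; □¬p there: w:F. ✗
w: successors {t, z}; □¬p there: t:F, z:T. ✗
x: successors {s, x, y}; □¬p there: s:F, x:F, y:F. ✗
y: successors {s, y}; □¬p there: s:F, y:F. ✗
z: successors {v}; □¬p there: v:F. ✗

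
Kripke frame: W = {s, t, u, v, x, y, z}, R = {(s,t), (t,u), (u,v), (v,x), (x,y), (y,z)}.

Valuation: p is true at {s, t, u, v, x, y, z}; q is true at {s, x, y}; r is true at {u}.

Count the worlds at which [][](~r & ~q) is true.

s: successors {t}; [](~r & ~q) there: t:F. ✗
t: successors {u}; [](~r & ~q) there: u:T. ✓
u: successors {v}; [](~r & ~q) there: v:F. ✗
v: successors {x}; [](~r & ~q) there: x:F. ✗
x: successors {y}; [](~r & ~q) there: y:T. ✓
y: successors {z}; [](~r & ~q) there: z:T. ✓
z: no successors, so [][](~r & ~q) holds vacuously. ✓
Satisfying worlds: {t, x, y, z}.

4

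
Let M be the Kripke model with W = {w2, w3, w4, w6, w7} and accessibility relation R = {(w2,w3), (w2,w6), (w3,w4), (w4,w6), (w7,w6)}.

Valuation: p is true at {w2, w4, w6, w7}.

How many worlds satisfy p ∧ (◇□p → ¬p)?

w2: p is T, ◇□p → ¬p is F. ✗
w3: p is F, ◇□p → ¬p is T. ✗
w4: p is T, ◇□p → ¬p is F. ✗
w6: p is T, ◇□p → ¬p is T. ✓
w7: p is T, ◇□p → ¬p is F. ✗
Satisfying worlds: {w6}.

1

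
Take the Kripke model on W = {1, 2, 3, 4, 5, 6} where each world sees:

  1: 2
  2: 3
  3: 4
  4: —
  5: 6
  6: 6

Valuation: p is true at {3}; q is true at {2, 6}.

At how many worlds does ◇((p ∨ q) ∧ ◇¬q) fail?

4

1: successors {2}; (p ∨ q) ∧ ◇¬q there: 2:T. ✓
2: successors {3}; (p ∨ q) ∧ ◇¬q there: 3:T. ✓
3: successors {4}; (p ∨ q) ∧ ◇¬q there: 4:F. ✗
4: no successors, so ◇((p ∨ q) ∧ ◇¬q) fails. ✗
5: successors {6}; (p ∨ q) ∧ ◇¬q there: 6:F. ✗
6: successors {6}; (p ∨ q) ∧ ◇¬q there: 6:F. ✗
Satisfying worlds: {1, 2}.
So ◇((p ∨ q) ∧ ◇¬q) fails at the other 4 worlds.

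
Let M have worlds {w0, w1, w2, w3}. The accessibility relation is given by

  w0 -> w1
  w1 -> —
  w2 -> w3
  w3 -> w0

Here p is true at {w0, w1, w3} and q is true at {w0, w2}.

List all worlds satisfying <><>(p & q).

{w2}

w0: successors {w1}; <>(p & q) there: w1:F. ✗
w1: no successors, so <><>(p & q) fails. ✗
w2: successors {w3}; <>(p & q) there: w3:T. ✓
w3: successors {w0}; <>(p & q) there: w0:F. ✗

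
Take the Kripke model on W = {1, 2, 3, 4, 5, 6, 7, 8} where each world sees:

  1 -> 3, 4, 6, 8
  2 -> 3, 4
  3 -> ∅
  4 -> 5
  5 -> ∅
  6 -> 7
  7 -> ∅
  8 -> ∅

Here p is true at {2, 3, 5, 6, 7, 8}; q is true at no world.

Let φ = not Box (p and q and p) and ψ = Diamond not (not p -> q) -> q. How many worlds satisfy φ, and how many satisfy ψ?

For not Box (p and q and p):
1: Box (p and q and p) is F. ✓
2: Box (p and q and p) is F. ✓
3: Box (p and q and p) is T. ✗
4: Box (p and q and p) is F. ✓
5: Box (p and q and p) is T. ✗
6: Box (p and q and p) is F. ✓
7: Box (p and q and p) is T. ✗
8: Box (p and q and p) is T. ✗
— 4 worlds.
For Diamond not (not p -> q) -> q:
1: Diamond not (not p -> q) is T, q is F. ✗
2: Diamond not (not p -> q) is T, q is F. ✗
3: Diamond not (not p -> q) is F, q is F. ✓
4: Diamond not (not p -> q) is F, q is F. ✓
5: Diamond not (not p -> q) is F, q is F. ✓
6: Diamond not (not p -> q) is F, q is F. ✓
7: Diamond not (not p -> q) is F, q is F. ✓
8: Diamond not (not p -> q) is F, q is F. ✓
— 6 worlds.

4 and 6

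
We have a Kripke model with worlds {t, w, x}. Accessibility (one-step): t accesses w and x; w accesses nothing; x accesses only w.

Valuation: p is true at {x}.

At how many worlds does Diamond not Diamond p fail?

1

t: successors {w, x}; not Diamond p there: w:T, x:T. ✓
w: no successors, so Diamond not Diamond p fails. ✗
x: successors {w}; not Diamond p there: w:T. ✓
Satisfying worlds: {t, x}.
So Diamond not Diamond p fails at the other 1 world.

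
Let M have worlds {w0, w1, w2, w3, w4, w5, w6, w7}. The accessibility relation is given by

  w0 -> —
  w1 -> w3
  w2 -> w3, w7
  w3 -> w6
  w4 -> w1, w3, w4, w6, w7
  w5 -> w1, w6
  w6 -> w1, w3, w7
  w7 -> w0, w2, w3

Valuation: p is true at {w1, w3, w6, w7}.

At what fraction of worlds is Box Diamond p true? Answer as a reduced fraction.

w0: no successors, so Box Diamond p holds vacuously. ✓
w1: successors {w3}; Diamond p there: w3:T. ✓
w2: successors {w3, w7}; Diamond p there: w3:T, w7:T. ✓
w3: successors {w6}; Diamond p there: w6:T. ✓
w4: successors {w1, w3, w4, w6, w7}; Diamond p there: w1:T, w3:T, w4:T, w6:T, w7:T. ✓
w5: successors {w1, w6}; Diamond p there: w1:T, w6:T. ✓
w6: successors {w1, w3, w7}; Diamond p there: w1:T, w3:T, w7:T. ✓
w7: successors {w0, w2, w3}; Diamond p there: w0:F, w2:T, w3:T. ✗
That's 7 of 8 worlds, so 7/8.

7/8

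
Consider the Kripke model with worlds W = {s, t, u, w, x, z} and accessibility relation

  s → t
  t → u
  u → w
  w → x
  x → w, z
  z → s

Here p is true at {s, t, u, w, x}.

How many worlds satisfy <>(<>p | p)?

6

s: successors {t}; <>p | p there: t:T. ✓
t: successors {u}; <>p | p there: u:T. ✓
u: successors {w}; <>p | p there: w:T. ✓
w: successors {x}; <>p | p there: x:T. ✓
x: successors {w, z}; <>p | p there: w:T, z:T. ✓
z: successors {s}; <>p | p there: s:T. ✓
Satisfying worlds: {s, t, u, w, x, z}.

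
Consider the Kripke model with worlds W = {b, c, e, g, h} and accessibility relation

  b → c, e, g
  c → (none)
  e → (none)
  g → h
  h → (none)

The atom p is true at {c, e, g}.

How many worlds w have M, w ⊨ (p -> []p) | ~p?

b: p -> []p is T, ~p is T. ✓
c: p -> []p is T, ~p is F. ✓
e: p -> []p is T, ~p is F. ✓
g: p -> []p is F, ~p is F. ✗
h: p -> []p is T, ~p is T. ✓
Satisfying worlds: {b, c, e, h}.

4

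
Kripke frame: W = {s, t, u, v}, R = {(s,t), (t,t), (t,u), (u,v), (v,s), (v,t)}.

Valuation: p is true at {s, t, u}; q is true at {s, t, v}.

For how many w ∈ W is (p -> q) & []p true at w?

s: p -> q is T, []p is T. ✓
t: p -> q is T, []p is T. ✓
u: p -> q is F, []p is F. ✗
v: p -> q is T, []p is T. ✓
Satisfying worlds: {s, t, v}.

3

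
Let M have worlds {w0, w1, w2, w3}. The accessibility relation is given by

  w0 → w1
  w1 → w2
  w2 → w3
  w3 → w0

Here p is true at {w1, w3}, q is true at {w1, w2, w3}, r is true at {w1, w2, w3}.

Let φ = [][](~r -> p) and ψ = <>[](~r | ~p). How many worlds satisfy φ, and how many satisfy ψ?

For [][](~r -> p):
w0: successors {w1}; [](~r -> p) there: w1:T. ✓
w1: successors {w2}; [](~r -> p) there: w2:T. ✓
w2: successors {w3}; [](~r -> p) there: w3:F. ✗
w3: successors {w0}; [](~r -> p) there: w0:T. ✓
— 3 worlds.
For <>[](~r | ~p):
w0: successors {w1}; [](~r | ~p) there: w1:T. ✓
w1: successors {w2}; [](~r | ~p) there: w2:F. ✗
w2: successors {w3}; [](~r | ~p) there: w3:T. ✓
w3: successors {w0}; [](~r | ~p) there: w0:F. ✗
— 2 worlds.

3 and 2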